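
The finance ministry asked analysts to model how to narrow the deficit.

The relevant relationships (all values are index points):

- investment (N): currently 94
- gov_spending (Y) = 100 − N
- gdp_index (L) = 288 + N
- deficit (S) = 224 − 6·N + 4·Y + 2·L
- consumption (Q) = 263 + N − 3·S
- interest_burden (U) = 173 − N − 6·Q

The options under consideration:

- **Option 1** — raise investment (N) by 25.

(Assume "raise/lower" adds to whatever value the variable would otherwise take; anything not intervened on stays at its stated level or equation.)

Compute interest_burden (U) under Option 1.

Option 1 (N + 25):
  N = 94 + 25 = 119
  Y = 100 − 119 = -19
  L = 288 + 119 = 407
  S = 224 − 6·119 + 4·(-19) + 2·407 = 248
  Q = 263 + 119 − 3·248 = -362
  U = 173 − 119 − 6·(-362) = 2226

2226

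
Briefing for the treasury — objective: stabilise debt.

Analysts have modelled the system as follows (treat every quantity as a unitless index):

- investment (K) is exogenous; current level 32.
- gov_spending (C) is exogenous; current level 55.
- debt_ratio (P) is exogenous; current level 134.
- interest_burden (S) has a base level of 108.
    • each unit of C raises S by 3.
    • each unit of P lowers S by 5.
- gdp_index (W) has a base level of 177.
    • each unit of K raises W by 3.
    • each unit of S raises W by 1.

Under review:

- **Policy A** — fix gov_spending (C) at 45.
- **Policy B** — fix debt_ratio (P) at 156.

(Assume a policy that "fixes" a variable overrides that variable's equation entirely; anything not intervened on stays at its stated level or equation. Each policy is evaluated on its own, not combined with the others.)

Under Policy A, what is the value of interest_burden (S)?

-427

Policy A (C := 45):
  C = 45
  P = 134
  S = 108 + 3·45 − 5·134 = -427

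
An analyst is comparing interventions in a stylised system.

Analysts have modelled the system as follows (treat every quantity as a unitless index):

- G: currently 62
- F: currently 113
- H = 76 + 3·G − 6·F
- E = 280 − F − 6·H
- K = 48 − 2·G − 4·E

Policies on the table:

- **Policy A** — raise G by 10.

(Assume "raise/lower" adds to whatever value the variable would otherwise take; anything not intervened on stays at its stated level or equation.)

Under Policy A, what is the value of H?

-386

Policy A (G + 10):
  G = 62 + 10 = 72
  F = 113
  H = 76 + 3·72 − 6·113 = -386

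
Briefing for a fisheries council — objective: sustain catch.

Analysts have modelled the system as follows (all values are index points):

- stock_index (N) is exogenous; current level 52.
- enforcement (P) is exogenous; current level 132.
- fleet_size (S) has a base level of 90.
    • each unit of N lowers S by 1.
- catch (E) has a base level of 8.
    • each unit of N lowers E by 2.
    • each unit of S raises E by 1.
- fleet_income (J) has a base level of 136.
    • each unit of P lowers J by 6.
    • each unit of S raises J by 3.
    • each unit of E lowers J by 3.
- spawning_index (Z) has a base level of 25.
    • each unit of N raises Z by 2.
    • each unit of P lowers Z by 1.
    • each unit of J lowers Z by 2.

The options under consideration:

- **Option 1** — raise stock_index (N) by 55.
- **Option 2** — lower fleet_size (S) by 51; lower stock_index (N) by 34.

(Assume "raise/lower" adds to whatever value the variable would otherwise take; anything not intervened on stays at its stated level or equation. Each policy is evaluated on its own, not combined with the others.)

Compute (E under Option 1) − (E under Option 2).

-216

Option 1 (N + 55):
  N = 52 + 55 = 107
  S = 90 − 107 = -17
  E = 8 − 2·107 + (-17) = -223
Option 2 (S − 51, N − 34):
  N = 52 − 34 = 18
  S = 90 − 18 (−51 from intervention) = 21
  E = 8 − 2·18 + 21 = -7
E: -223 − (-7) = -216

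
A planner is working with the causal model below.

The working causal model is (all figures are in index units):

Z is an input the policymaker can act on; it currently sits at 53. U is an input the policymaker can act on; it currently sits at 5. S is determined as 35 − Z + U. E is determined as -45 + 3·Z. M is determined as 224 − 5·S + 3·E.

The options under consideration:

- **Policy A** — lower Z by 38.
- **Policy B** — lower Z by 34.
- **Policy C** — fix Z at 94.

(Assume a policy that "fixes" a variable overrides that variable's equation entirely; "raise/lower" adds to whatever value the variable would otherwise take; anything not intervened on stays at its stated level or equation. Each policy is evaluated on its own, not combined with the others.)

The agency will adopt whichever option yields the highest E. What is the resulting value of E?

Policy A (Z − 38):
  Z = 53 − 38 = 15
  E = -45 + 3·15 = 0
Policy B (Z − 34):
  Z = 53 − 34 = 19
  E = -45 + 3·19 = 12
Policy C (Z := 94):
  Z = 94
  E = -45 + 3·94 = 237
Comparing — Policy A: E=0, Policy B: E=12, Policy C: E=237. Highest is 237 (Policy C).

237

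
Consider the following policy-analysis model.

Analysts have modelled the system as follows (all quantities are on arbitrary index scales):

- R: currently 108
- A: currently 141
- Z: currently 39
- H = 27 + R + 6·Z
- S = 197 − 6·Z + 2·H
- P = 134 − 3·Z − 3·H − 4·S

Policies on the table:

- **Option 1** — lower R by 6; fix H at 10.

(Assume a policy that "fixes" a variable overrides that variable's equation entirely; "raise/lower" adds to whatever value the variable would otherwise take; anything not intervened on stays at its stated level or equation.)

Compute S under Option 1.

-17

Option 1 (R − 6, H := 10):
  R = 108 − 6 = 102
  Z = 39
  H = 10
  S = 197 − 6·39 + 2·10 = -17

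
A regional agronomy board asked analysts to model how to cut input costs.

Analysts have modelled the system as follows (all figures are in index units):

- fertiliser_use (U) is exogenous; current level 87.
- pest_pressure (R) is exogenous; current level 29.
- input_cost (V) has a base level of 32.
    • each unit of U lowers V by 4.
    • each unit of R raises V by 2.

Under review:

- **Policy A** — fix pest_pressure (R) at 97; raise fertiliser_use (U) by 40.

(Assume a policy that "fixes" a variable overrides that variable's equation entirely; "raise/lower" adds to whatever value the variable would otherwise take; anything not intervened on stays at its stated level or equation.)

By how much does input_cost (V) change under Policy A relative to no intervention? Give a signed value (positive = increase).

-24

Baseline:
  U = 87
  R = 29
  V = 32 − 4·87 + 2·29 = -258
Policy A (R := 97, U + 40):
  U = 87 + 40 = 127
  R = 97
  V = 32 − 4·127 + 2·97 = -282
Change in V: -282 − (-258) = -24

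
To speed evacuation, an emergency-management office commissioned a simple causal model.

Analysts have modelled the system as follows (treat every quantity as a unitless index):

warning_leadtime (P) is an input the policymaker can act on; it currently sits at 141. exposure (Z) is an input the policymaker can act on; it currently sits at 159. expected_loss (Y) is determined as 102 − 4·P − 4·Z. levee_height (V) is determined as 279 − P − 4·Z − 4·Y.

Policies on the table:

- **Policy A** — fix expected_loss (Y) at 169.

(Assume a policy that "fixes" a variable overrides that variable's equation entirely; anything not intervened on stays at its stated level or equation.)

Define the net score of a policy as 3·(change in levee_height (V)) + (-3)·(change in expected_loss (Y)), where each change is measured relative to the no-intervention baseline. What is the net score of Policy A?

-19005

Baseline:
  P = 141
  Z = 159
  Y = 102 − 4·141 − 4·159 = -1098
  V = 279 − 141 − 4·159 − 4·(-1098) = 3894
Policy A (Y := 169):
  P = 141
  Z = 159
  Y = 169
  V = 279 − 141 − 4·159 − 4·169 = -1174
ΔV = -1174 − 3894 = -5068; ΔY = 169 − (-1098) = 1267
Score = 3·(-5068) + (-3)·1267 = -19005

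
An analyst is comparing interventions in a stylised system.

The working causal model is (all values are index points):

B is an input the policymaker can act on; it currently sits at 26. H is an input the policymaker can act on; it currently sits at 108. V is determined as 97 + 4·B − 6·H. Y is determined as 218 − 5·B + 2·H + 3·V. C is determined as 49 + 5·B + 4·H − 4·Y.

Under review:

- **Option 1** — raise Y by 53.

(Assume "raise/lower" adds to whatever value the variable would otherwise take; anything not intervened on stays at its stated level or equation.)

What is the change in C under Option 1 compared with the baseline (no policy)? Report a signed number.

-212

Baseline:
  B = 26
  H = 108
  V = 97 + 4·26 − 6·108 = -447
  Y = 218 − 5·26 + 2·108 + 3·(-447) = -1037
  C = 49 + 5·26 + 4·108 − 4·(-1037) = 4759
Option 1 (Y + 53):
  B = 26
  H = 108
  V = 97 + 4·26 − 6·108 = -447
  Y = 218 − 5·26 + 2·108 + 3·(-447) (+53 from intervention) = -984
  C = 49 + 5·26 + 4·108 − 4·(-984) = 4547
Change in C: 4547 − 4759 = -212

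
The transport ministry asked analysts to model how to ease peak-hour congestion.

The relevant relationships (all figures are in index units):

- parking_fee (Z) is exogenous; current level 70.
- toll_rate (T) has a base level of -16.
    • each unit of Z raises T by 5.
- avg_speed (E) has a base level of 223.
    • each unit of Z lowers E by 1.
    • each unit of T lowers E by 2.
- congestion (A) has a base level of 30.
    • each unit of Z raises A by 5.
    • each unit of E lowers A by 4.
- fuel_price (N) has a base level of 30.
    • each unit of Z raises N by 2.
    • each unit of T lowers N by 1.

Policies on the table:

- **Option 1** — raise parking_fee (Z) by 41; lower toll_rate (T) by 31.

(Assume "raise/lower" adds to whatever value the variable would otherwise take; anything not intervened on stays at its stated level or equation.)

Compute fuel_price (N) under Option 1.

-256

Option 1 (Z + 41, T − 31):
  Z = 70 + 41 = 111
  T = -16 + 5·111 (−31 from intervention) = 508
  N = 30 + 2·111 − 508 = -256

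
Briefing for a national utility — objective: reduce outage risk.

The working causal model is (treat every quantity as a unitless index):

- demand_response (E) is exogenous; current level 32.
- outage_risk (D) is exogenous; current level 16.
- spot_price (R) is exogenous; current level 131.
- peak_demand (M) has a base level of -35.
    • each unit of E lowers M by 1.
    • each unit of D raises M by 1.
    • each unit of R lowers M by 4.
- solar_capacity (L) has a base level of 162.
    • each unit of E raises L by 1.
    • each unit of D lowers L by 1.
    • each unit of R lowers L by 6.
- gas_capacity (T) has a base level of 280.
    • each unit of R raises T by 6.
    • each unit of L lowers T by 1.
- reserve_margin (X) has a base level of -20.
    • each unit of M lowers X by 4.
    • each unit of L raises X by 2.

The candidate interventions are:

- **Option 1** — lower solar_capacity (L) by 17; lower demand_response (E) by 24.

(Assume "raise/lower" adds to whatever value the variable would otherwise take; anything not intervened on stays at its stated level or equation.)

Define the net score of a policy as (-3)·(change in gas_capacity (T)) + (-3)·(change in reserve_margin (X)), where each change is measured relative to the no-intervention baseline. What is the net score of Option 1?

Baseline:
  E = 32
  D = 16
  R = 131
  M = -35 − 32 + 16 − 4·131 = -575
  L = 162 + 32 − 16 − 6·131 = -608
  T = 280 + 6·131 − (-608) = 1674
  X = -20 − 4·(-575) + 2·(-608) = 1064
Option 1 (L − 17, E − 24):
  E = 32 − 24 = 8
  D = 16
  R = 131
  M = -35 − 8 + 16 − 4·131 = -551
  L = 162 + 8 − 16 − 6·131 (−17 from intervention) = -649
  T = 280 + 6·131 − (-649) = 1715
  X = -20 − 4·(-551) + 2·(-649) = 886
ΔT = 1715 − 1674 = 41; ΔX = 886 − 1064 = -178
Score = (-3)·41 + (-3)·(-178) = 411

411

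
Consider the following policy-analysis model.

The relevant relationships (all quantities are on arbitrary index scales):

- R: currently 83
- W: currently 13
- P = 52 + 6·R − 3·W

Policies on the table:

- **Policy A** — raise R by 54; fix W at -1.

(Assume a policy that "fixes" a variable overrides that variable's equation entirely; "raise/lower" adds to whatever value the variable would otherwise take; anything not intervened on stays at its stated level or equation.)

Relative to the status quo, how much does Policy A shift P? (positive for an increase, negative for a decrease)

366

Baseline:
  R = 83
  W = 13
  P = 52 + 6·83 − 3·13 = 511
Policy A (R + 54, W := -1):
  R = 83 + 54 = 137
  W = -1
  P = 52 + 6·137 − 3·(-1) = 877
Change in P: 877 − 511 = 366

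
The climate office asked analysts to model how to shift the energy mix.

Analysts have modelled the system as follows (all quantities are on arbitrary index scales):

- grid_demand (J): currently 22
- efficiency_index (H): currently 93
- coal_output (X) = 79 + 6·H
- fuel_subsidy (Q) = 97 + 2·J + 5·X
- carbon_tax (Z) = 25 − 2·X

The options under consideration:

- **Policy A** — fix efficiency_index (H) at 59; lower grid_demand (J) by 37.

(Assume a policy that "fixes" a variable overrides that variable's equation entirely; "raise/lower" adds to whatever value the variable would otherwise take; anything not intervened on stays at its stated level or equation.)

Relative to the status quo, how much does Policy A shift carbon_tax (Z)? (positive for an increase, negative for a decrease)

Baseline:
  H = 93
  X = 79 + 6·93 = 637
  Z = 25 − 2·637 = -1249
Policy A (H := 59, J − 37):
  H = 59
  X = 79 + 6·59 = 433
  Z = 25 − 2·433 = -841
Change in Z: -841 − (-1249) = 408

408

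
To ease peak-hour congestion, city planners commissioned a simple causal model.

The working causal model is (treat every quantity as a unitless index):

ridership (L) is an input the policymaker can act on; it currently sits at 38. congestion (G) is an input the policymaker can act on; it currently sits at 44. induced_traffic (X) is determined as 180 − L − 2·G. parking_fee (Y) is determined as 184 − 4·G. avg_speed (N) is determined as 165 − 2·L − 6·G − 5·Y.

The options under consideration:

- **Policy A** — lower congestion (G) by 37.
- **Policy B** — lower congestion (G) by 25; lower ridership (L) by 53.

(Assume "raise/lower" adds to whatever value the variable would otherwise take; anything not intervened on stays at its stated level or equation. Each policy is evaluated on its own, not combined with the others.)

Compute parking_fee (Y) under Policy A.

156

Policy A (G − 37):
  G = 44 − 37 = 7
  Y = 184 − 4·7 = 156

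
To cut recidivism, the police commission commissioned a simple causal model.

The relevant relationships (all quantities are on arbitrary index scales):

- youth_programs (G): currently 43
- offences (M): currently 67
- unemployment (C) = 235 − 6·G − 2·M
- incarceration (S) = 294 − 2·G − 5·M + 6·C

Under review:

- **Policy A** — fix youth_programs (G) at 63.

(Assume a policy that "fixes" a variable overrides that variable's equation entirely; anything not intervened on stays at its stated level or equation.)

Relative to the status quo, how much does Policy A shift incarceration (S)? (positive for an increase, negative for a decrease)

Baseline:
  G = 43
  M = 67
  C = 235 − 6·43 − 2·67 = -157
  S = 294 − 2·43 − 5·67 + 6·(-157) = -1069
Policy A (G := 63):
  G = 63
  M = 67
  C = 235 − 6·63 − 2·67 = -277
  S = 294 − 2·63 − 5·67 + 6·(-277) = -1829
Change in S: -1829 − (-1069) = -760

-760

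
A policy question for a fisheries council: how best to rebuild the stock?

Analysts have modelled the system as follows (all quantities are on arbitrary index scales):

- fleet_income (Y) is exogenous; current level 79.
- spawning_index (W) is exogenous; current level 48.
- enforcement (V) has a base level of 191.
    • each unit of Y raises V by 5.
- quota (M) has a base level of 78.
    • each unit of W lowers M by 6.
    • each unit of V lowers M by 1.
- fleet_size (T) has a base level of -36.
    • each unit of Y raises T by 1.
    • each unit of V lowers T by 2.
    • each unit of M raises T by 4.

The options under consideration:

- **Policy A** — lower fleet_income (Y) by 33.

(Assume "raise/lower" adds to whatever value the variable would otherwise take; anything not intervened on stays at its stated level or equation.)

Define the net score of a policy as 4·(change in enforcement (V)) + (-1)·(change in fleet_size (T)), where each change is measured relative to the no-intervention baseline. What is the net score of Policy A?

-1617

Baseline:
  Y = 79
  W = 48
  V = 191 + 5·79 = 586
  M = 78 − 6·48 − 586 = -796
  T = -36 + 79 − 2·586 + 4·(-796) = -4313
Policy A (Y − 33):
  Y = 79 − 33 = 46
  W = 48
  V = 191 + 5·46 = 421
  M = 78 − 6·48 − 421 = -631
  T = -36 + 46 − 2·421 + 4·(-631) = -3356
ΔV = 421 − 586 = -165; ΔT = -3356 − (-4313) = 957
Score = 4·(-165) + (-1)·957 = -1617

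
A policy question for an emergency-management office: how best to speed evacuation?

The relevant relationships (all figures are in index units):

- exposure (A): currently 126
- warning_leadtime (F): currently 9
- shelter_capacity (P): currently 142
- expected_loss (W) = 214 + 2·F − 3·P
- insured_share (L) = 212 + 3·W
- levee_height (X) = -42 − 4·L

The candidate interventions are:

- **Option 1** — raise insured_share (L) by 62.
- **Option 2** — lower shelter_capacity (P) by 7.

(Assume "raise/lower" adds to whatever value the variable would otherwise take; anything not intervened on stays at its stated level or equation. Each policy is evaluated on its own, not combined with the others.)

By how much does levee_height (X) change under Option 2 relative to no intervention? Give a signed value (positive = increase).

-252

Baseline:
  F = 9
  P = 142
  W = 214 + 2·9 − 3·142 = -194
  L = 212 + 3·(-194) = -370
  X = -42 − 4·(-370) = 1438
Option 2 (P − 7):
  F = 9
  P = 142 − 7 = 135
  W = 214 + 2·9 − 3·135 = -173
  L = 212 + 3·(-173) = -307
  X = -42 − 4·(-307) = 1186
Change in X: 1186 − 1438 = -252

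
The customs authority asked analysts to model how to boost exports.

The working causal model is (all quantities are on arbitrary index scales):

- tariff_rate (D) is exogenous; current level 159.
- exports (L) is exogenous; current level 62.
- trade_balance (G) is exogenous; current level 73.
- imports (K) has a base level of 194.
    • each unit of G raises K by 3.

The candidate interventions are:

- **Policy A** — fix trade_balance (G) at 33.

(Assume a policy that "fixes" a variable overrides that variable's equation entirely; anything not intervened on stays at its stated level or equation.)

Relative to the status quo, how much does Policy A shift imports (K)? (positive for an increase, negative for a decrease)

Baseline:
  G = 73
  K = 194 + 3·73 = 413
Policy A (G := 33):
  G = 33
  K = 194 + 3·33 = 293
Change in K: 293 − 413 = -120

-120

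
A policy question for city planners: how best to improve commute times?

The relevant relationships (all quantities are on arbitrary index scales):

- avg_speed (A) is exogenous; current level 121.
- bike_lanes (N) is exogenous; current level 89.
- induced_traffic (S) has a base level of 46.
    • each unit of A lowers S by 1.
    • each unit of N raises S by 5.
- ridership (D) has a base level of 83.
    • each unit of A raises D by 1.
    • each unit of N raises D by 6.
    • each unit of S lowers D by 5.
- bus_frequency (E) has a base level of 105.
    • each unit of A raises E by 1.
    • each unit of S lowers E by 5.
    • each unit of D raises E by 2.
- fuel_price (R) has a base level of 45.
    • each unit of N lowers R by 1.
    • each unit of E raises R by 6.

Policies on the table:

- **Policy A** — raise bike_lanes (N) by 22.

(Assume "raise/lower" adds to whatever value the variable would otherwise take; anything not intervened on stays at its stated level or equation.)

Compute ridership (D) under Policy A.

-1530

Policy A (N + 22):
  A = 121
  N = 89 + 22 = 111
  S = 46 − 121 + 5·111 = 480
  D = 83 + 121 + 6·111 − 5·480 = -1530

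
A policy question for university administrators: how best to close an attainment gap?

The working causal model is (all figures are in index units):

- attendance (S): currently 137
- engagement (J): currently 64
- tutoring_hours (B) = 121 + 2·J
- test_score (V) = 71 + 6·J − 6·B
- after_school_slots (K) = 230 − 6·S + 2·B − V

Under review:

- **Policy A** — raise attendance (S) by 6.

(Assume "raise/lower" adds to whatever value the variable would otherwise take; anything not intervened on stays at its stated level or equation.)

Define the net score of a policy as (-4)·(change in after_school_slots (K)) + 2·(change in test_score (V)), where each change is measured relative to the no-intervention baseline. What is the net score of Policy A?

144

Baseline:
  S = 137
  J = 64
  B = 121 + 2·64 = 249
  V = 71 + 6·64 − 6·249 = -1039
  K = 230 − 6·137 + 2·249 − (-1039) = 945
Policy A (S + 6):
  S = 137 + 6 = 143
  J = 64
  B = 121 + 2·64 = 249
  V = 71 + 6·64 − 6·249 = -1039
  K = 230 − 6·143 + 2·249 − (-1039) = 909
ΔK = 909 − 945 = -36; ΔV = -1039 − (-1039) = 0
Score = (-4)·(-36) + 2·0 = 144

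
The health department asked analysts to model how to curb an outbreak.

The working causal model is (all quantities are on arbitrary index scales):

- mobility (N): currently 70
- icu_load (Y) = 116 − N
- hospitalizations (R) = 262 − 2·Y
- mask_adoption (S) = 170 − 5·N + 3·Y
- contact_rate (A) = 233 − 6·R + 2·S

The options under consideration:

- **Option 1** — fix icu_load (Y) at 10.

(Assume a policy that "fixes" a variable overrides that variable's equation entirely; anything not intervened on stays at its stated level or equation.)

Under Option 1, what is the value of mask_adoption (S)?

Option 1 (Y := 10):
  N = 70
  Y = 10
  S = 170 − 5·70 + 3·10 = -150

-150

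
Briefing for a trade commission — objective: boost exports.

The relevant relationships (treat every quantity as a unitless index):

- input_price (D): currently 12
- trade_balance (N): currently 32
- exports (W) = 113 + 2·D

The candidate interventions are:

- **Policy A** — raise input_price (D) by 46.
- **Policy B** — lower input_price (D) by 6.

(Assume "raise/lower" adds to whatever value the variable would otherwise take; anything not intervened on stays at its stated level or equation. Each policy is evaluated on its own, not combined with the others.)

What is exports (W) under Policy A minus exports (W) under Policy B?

104

Policy A (D + 46):
  D = 12 + 46 = 58
  W = 113 + 2·58 = 229
Policy B (D − 6):
  D = 12 − 6 = 6
  W = 113 + 2·6 = 125
W: 229 − 125 = 104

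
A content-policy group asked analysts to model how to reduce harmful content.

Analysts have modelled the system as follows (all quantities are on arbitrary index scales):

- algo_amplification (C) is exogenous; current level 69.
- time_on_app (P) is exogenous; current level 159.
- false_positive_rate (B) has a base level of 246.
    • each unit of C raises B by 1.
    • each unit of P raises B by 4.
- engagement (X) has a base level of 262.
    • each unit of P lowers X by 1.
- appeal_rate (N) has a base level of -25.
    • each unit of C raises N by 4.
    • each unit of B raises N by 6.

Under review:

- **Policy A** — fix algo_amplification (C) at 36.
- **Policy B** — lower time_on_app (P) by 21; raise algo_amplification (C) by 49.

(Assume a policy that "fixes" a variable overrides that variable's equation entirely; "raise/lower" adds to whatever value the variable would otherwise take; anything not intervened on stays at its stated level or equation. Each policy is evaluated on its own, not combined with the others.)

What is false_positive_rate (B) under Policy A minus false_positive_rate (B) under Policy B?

2

Policy A (C := 36):
  C = 36
  P = 159
  B = 246 + 36 + 4·159 = 918
Policy B (P − 21, C + 49):
  C = 69 + 49 = 118
  P = 159 − 21 = 138
  B = 246 + 118 + 4·138 = 916
B: 918 − 916 = 2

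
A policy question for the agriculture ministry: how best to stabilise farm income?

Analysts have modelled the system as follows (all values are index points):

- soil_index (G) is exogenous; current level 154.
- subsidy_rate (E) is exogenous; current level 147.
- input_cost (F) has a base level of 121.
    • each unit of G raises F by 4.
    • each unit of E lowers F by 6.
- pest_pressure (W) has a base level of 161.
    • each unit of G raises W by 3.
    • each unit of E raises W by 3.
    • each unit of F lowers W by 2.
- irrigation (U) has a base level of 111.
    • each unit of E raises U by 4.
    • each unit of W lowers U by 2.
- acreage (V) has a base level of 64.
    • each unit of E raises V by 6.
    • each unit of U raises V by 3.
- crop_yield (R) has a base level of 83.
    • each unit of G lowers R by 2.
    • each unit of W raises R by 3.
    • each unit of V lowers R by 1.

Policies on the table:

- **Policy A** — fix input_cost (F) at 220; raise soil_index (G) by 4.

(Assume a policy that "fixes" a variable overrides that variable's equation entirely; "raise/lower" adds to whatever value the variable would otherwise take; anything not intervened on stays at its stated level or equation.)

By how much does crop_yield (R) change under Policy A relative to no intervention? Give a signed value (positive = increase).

-6470

Baseline:
  G = 154
  E = 147
  F = 121 + 4·154 − 6·147 = -145
  W = 161 + 3·154 + 3·147 − 2·(-145) = 1354
  U = 111 + 4·147 − 2·1354 = -2009
  V = 64 + 6·147 + 3·(-2009) = -5081
  R = 83 − 2·154 + 3·1354 − (-5081) = 8918
Policy A (F := 220, G + 4):
  G = 154 + 4 = 158
  E = 147
  F = 220
  W = 161 + 3·158 + 3·147 − 2·220 = 636
  U = 111 + 4·147 − 2·636 = -573
  V = 64 + 6·147 + 3·(-573) = -773
  R = 83 − 2·158 + 3·636 − (-773) = 2448
Change in R: 2448 − 8918 = -6470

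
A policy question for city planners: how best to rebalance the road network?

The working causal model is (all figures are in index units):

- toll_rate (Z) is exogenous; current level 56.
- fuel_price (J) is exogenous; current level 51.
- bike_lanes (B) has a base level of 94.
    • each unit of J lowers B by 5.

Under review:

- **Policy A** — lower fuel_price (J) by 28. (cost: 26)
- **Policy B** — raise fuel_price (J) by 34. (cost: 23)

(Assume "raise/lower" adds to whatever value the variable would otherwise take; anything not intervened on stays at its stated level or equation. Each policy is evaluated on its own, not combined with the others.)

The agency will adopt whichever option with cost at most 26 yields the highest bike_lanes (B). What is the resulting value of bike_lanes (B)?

Policy A (J − 28):
  J = 51 − 28 = 23
  B = 94 − 5·23 = -21
Policy B (J + 34):
  J = 51 + 34 = 85
  B = 94 − 5·85 = -331
Comparing — Policy A: B=-21, Policy B: B=-331. Highest is -21 (Policy A).

-21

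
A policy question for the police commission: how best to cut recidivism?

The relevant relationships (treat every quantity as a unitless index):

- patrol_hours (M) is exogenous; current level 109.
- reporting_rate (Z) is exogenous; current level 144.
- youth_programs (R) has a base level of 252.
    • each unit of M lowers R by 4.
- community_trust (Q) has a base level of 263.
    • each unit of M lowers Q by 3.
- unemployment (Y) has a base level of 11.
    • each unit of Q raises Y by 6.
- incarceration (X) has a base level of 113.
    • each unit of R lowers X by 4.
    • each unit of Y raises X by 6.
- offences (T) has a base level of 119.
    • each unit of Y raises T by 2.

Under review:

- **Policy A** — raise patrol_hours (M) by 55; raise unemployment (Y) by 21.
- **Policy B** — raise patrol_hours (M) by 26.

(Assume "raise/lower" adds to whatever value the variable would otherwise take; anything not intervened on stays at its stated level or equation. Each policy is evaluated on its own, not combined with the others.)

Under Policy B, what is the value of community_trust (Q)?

Policy B (M + 26):
  M = 109 + 26 = 135
  Q = 263 − 3·135 = -142

-142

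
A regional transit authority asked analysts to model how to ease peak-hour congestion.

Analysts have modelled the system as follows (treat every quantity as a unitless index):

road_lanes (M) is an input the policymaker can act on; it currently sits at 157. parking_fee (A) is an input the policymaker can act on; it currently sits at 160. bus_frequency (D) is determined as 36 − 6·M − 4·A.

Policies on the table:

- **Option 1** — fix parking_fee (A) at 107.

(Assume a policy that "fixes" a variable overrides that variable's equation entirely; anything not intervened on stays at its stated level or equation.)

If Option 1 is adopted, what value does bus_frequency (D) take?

Option 1 (A := 107):
  M = 157
  A = 107
  D = 36 − 6·157 − 4·107 = -1334

-1334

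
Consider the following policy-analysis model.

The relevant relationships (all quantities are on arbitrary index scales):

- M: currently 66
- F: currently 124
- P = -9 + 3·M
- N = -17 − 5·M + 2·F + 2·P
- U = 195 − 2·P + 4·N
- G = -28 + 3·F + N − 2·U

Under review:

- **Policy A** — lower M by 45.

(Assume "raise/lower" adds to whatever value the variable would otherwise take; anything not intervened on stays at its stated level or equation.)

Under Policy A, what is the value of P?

Policy A (M − 45):
  M = 66 − 45 = 21
  P = -9 + 3·21 = 54

54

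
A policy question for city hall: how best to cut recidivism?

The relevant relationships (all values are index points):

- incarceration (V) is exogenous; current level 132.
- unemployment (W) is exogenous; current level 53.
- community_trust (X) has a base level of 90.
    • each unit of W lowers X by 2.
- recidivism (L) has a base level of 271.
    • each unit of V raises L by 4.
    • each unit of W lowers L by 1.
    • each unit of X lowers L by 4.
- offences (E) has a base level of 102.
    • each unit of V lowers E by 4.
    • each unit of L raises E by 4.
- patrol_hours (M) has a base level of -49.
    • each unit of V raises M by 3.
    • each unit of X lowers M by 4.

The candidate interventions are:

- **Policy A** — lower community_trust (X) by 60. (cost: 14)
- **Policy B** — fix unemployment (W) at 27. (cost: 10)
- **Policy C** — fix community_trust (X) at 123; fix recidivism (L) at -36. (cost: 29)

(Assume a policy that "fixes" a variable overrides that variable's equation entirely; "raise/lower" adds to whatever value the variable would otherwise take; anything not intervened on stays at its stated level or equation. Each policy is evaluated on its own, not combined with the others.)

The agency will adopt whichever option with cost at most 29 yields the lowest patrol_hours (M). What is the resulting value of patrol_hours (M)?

Policy A (X − 60):
  V = 132
  W = 53
  X = 90 − 2·53 (−60 from intervention) = -76
  M = -49 + 3·132 − 4·(-76) = 651
Policy B (W := 27):
  V = 132
  W = 27
  X = 90 − 2·27 = 36
  M = -49 + 3·132 − 4·36 = 203
Policy C (X := 123, L := -36):
  V = 132
  W = 53
  X = 123
  M = -49 + 3·132 − 4·123 = -145
Comparing — Policy A: M=651, Policy B: M=203, Policy C: M=-145. Lowest is -145 (Policy C).

-145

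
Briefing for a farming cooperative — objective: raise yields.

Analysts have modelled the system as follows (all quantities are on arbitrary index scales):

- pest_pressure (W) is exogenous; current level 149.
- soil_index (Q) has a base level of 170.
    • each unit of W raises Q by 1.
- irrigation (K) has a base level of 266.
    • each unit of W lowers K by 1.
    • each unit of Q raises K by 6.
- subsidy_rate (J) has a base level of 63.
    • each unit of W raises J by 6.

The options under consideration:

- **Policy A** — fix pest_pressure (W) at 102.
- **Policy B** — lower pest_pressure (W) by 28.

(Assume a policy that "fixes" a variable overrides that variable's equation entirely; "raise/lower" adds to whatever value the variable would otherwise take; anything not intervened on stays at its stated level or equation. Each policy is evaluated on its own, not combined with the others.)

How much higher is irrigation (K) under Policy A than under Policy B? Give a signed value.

-95

Policy A (W := 102):
  W = 102
  Q = 170 + 102 = 272
  K = 266 − 102 + 6·272 = 1796
Policy B (W − 28):
  W = 149 − 28 = 121
  Q = 170 + 121 = 291
  K = 266 − 121 + 6·291 = 1891
K: 1796 − 1891 = -95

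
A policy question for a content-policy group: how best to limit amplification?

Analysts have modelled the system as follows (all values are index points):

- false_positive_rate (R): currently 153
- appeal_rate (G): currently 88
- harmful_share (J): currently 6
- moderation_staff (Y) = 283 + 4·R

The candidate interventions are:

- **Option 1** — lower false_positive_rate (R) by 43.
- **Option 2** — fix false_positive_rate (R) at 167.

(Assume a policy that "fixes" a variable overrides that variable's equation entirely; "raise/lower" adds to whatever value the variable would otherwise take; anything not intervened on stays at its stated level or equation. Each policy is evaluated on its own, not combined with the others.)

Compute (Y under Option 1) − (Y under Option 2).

Option 1 (R − 43):
  R = 153 − 43 = 110
  Y = 283 + 4·110 = 723
Option 2 (R := 167):
  R = 167
  Y = 283 + 4·167 = 951
Y: 723 − 951 = -228

-228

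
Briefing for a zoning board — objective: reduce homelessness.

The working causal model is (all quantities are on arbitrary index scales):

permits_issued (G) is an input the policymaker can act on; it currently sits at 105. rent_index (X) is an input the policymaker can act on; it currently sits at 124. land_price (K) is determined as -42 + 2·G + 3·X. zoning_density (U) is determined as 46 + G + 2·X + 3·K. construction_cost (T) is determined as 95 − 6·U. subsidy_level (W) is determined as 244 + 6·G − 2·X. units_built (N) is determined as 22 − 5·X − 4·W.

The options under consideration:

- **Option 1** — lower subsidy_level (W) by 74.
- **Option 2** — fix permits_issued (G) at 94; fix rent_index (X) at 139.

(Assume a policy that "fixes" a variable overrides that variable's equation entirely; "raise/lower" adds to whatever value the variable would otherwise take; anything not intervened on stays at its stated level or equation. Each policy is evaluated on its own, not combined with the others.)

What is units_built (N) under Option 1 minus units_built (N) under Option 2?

Option 1 (W − 74):
  G = 105
  X = 124
  W = 244 + 6·105 − 2·124 (−74 from intervention) = 552
  N = 22 − 5·124 − 4·552 = -2806
Option 2 (G := 94, X := 139):
  G = 94
  X = 139
  W = 244 + 6·94 − 2·139 = 530
  N = 22 − 5·139 − 4·530 = -2793
N: -2806 − (-2793) = -13

-13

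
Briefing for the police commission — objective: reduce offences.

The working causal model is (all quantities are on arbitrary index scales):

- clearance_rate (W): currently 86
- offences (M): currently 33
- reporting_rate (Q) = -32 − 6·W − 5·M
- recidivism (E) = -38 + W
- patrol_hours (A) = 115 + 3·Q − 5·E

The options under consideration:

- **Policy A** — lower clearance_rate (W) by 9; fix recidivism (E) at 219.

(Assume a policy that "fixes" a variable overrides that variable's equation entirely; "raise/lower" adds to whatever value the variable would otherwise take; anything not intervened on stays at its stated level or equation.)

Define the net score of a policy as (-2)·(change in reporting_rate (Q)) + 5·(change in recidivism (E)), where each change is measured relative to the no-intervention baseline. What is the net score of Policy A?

Baseline:
  W = 86
  M = 33
  Q = -32 − 6·86 − 5·33 = -713
  E = -38 + 86 = 48
Policy A (W − 9, E := 219):
  W = 86 − 9 = 77
  M = 33
  Q = -32 − 6·77 − 5·33 = -659
  E = 219
ΔQ = -659 − (-713) = 54; ΔE = 219 − 48 = 171
Score = (-2)·54 + 5·171 = 747

747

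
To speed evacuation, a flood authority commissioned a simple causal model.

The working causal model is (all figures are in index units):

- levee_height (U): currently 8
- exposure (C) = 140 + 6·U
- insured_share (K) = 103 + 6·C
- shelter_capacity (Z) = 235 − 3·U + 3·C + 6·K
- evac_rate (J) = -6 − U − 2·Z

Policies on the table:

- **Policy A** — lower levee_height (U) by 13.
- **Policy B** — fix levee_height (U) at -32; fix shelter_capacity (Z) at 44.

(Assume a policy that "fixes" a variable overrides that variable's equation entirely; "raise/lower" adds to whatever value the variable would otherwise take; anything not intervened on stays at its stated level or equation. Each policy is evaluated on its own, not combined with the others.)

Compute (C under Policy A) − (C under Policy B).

Policy A (U − 13):
  U = 8 − 13 = -5
  C = 140 + 6·(-5) = 110
Policy B (U := -32, Z := 44):
  U = -32
  C = 140 + 6·(-32) = -52
C: 110 − (-52) = 162

162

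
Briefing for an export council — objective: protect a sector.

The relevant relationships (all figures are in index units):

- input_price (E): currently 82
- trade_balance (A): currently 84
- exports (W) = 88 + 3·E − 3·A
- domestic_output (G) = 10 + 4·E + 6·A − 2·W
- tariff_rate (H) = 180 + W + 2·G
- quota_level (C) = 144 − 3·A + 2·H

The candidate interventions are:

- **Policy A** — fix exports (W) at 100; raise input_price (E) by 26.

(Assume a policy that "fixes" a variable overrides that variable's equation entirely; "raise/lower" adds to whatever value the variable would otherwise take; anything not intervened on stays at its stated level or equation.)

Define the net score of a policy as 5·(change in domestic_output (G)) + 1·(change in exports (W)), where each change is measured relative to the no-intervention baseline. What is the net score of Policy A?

Baseline:
  E = 82
  A = 84
  W = 88 + 3·82 − 3·84 = 82
  G = 10 + 4·82 + 6·84 − 2·82 = 678
Policy A (W := 100, E + 26):
  E = 82 + 26 = 108
  A = 84
  W = 100
  G = 10 + 4·108 + 6·84 − 2·100 = 746
ΔG = 746 − 678 = 68; ΔW = 100 − 82 = 18
Score = 5·68 + 1·18 = 358

358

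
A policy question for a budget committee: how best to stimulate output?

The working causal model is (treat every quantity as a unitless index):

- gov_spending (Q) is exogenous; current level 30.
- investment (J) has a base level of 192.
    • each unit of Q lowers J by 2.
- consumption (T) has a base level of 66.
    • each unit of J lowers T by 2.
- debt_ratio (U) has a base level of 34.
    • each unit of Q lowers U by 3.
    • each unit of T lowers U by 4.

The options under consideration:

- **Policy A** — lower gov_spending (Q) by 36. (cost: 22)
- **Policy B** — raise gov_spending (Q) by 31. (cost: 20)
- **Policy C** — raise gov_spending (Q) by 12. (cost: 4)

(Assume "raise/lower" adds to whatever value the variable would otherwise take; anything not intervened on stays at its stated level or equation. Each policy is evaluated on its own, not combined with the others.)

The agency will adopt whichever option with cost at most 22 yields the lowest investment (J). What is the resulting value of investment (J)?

Policy A (Q − 36):
  Q = 30 − 36 = -6
  J = 192 − 2·(-6) = 204
Policy B (Q + 31):
  Q = 30 + 31 = 61
  J = 192 − 2·61 = 70
Policy C (Q + 12):
  Q = 30 + 12 = 42
  J = 192 − 2·42 = 108
Comparing — Policy A: J=204, Policy B: J=70, Policy C: J=108. Lowest is 70 (Policy B).

70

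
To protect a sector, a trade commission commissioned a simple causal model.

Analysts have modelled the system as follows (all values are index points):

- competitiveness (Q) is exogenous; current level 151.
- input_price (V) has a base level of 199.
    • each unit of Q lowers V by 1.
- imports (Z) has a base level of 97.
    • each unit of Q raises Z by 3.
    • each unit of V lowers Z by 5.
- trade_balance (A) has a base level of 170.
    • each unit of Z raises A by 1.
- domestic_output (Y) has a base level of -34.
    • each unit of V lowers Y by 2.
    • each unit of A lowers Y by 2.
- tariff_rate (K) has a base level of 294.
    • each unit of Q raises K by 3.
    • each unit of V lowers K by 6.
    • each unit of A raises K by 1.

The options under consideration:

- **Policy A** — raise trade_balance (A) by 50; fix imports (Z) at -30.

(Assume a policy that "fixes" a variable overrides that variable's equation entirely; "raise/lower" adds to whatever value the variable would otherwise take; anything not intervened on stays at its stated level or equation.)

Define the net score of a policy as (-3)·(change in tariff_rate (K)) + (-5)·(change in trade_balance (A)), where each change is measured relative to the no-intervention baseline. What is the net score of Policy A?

Baseline:
  Q = 151
  V = 199 − 151 = 48
  Z = 97 + 3·151 − 5·48 = 310
  A = 170 + 310 = 480
  K = 294 + 3·151 − 6·48 + 480 = 939
Policy A (A + 50, Z := -30):
  Q = 151
  V = 199 − 151 = 48
  Z = -30
  A = 170 + (-30) (+50 from intervention) = 190
  K = 294 + 3·151 − 6·48 + 190 = 649
ΔK = 649 − 939 = -290; ΔA = 190 − 480 = -290
Score = (-3)·(-290) + (-5)·(-290) = 2320

2320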